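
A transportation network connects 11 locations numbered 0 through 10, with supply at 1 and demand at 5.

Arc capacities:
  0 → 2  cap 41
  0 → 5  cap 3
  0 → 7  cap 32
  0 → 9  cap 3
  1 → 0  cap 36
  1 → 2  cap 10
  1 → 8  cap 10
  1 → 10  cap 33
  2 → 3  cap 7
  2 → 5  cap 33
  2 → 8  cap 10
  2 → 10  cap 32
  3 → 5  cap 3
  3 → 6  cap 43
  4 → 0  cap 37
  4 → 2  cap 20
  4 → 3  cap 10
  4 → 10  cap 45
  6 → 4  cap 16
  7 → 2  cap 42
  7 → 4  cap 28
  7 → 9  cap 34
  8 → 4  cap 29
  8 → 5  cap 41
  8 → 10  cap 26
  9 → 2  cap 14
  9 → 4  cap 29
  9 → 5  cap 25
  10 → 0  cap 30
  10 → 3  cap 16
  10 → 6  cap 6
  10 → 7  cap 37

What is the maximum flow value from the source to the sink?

Maximum flow value: 84

augment #1: 1→0→5 bottleneck 3, total now 3
augment #2: 1→2→5 bottleneck 10, total now 13
augment #3: 1→8→5 bottleneck 10, total now 23
augment #4: 1→0→2→5 bottleneck 23, total now 46
augment #5: 1→0→9→5 bottleneck 3, total now 49
augment #6: 1→10→3→5 bottleneck 3, total now 52
augment #7: 1→0→2→8→5 bottleneck 7, total now 59
augment #8: 1→10→7→9→5 bottleneck 22, total now 81
augment #9: 1→10→0→2→8→5 bottleneck 3, total now 84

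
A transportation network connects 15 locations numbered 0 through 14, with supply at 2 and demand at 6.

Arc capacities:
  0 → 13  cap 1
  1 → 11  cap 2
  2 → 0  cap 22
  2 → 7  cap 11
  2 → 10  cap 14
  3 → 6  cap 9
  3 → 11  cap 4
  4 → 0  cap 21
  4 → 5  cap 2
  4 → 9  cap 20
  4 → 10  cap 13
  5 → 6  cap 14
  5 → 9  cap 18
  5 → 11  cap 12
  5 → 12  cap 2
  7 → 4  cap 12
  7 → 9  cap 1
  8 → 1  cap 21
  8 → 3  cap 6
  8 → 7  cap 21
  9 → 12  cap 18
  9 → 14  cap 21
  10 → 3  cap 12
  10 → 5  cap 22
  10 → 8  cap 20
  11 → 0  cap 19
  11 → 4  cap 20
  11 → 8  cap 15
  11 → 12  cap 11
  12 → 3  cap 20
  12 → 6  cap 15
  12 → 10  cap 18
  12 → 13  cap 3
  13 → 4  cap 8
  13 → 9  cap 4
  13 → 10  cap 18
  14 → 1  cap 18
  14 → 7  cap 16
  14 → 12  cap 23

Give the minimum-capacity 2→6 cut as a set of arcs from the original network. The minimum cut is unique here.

augment #1: 2→10→3→6 push 9
augment #2: 2→10→5→6 push 5
augment #3: 2→7→4→5→6 push 2
augment #4: 2→7→9→12→6 push 1
augment #5: 2→0→13→9→12→6 push 1
augment #6: 2→7→4→9→12→6 push 8
max flow = 26; residual-reachable set from 2 gives S-side
cut edges (S→T): {(0,13), (2,7), (2,10)} total cap 26

Min-cut arcs: {(0,13), (2,7), (2,10)} (total capacity 26)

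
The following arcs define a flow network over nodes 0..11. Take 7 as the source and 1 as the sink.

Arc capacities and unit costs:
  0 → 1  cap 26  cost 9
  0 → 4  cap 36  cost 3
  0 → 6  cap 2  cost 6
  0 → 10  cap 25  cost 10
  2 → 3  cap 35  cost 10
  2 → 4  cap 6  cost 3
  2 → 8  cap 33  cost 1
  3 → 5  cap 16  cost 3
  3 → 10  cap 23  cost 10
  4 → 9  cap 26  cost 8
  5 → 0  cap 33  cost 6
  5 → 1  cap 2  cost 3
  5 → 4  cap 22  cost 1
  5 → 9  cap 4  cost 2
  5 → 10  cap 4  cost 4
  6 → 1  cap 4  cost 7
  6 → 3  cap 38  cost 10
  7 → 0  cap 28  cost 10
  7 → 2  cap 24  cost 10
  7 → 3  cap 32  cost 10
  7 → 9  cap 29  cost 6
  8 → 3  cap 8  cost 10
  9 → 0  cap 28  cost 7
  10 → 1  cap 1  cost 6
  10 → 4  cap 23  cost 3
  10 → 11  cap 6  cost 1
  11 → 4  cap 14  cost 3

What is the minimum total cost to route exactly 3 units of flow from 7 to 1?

Minimum cost for 3 units: 51

shortest-cost path #1: 7→3→5→1 push 2 @ unit cost 16 (adds 32)
shortest-cost path #2: 7→0→1 push 1 @ unit cost 19 (adds 19)
total cost = 51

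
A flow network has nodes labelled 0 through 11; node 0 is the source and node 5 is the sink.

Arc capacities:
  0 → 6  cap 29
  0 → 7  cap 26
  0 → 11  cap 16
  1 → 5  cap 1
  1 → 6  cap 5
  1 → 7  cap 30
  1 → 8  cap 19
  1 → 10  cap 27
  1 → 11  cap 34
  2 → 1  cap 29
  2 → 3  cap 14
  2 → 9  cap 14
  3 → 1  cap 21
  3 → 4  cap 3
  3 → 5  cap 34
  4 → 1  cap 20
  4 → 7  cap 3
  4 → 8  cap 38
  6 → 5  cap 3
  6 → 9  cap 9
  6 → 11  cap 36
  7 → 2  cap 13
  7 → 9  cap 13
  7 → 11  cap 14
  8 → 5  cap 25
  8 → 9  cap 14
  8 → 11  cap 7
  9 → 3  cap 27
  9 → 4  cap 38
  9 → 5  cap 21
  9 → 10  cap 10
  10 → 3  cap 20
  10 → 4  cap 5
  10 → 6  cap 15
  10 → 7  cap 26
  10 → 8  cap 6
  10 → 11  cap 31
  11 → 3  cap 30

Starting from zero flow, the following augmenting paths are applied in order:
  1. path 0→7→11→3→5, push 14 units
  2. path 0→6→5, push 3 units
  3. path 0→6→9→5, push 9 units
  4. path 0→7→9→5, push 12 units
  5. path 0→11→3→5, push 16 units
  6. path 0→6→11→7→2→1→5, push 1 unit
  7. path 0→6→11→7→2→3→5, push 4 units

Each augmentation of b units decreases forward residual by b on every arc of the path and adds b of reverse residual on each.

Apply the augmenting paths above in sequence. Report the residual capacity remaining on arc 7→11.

Residual capacity of (7,11): 5

after path 1 (0→7→11→3→5, push 14): res(7,11)=0
after path 2 (0→6→5, push 3): res(7,11)=0
after path 3 (0→6→9→5, push 9): res(7,11)=0
after path 4 (0→7→9→5, push 12): res(7,11)=0
after path 5 (0→11→3→5, push 16): res(7,11)=0
after path 6 (0→6→11→7→2→1→5, push 1): res(7,11)=1
after path 7 (0→6→11→7→2→3→5, push 4): res(7,11)=5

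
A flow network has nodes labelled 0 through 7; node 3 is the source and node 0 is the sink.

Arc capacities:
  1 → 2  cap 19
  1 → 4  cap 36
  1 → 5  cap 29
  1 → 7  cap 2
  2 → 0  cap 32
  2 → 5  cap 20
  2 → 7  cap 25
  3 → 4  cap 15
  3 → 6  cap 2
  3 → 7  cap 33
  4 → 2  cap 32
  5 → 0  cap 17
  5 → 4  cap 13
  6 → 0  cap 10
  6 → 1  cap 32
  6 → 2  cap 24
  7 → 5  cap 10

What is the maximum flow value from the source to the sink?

augment #1: 3→6→0 bottleneck 2, total now 2
augment #2: 3→4→2→0 bottleneck 15, total now 17
augment #3: 3→7→5→0 bottleneck 10, total now 27

Maximum flow value: 27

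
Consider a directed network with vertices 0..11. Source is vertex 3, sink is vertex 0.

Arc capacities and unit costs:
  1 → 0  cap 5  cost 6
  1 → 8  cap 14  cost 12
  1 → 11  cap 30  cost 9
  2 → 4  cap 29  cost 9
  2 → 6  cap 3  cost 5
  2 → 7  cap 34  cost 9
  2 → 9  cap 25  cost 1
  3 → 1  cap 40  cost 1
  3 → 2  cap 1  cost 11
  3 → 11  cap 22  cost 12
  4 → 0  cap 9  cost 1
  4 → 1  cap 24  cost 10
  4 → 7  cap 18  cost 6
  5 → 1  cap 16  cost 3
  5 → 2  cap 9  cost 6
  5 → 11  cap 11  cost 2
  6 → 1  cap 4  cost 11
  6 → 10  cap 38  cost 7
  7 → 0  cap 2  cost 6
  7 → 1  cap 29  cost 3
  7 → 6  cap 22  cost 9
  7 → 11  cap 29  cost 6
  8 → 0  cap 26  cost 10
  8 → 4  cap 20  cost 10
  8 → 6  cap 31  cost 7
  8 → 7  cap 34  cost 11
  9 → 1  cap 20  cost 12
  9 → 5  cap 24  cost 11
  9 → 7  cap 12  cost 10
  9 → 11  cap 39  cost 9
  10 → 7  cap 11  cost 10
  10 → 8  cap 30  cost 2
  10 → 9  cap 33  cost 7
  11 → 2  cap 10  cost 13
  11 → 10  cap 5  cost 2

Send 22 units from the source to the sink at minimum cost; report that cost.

Minimum cost for 22 units: 426

shortest-cost path #1: 3→1→0 push 5 @ unit cost 7 (adds 35)
shortest-cost path #2: 3→2→4→0 push 1 @ unit cost 21 (adds 21)
shortest-cost path #3: 3→1→8→0 push 14 @ unit cost 23 (adds 322)
shortest-cost path #4: 3→1→11→10→8→0 push 2 @ unit cost 24 (adds 48)
total cost = 426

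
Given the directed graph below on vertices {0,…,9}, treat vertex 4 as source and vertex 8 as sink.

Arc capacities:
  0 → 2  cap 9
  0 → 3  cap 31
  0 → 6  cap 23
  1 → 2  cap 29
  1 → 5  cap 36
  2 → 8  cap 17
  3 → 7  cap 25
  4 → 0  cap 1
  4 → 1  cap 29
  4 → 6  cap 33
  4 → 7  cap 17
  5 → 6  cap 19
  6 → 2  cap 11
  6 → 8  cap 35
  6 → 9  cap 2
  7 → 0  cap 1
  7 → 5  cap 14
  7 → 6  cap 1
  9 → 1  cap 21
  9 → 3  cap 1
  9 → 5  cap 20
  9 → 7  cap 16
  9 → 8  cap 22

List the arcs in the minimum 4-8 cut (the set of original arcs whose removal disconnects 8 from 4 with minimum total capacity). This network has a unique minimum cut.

Min-cut arcs: {(2,8), (6,8), (6,9)} (total capacity 54)

augment #1: 4→6→8 push 33
augment #2: 4→0→2→8 push 1
augment #3: 4→1→2→8 push 16
augment #4: 4→7→6→8 push 1
augment #5: 4→1→5→6→8 push 1
augment #6: 4→1→5→6→9→8 push 2
max flow = 54; residual-reachable set from 4 gives S-side
cut edges (S→T): {(2,8), (6,8), (6,9)} total cap 54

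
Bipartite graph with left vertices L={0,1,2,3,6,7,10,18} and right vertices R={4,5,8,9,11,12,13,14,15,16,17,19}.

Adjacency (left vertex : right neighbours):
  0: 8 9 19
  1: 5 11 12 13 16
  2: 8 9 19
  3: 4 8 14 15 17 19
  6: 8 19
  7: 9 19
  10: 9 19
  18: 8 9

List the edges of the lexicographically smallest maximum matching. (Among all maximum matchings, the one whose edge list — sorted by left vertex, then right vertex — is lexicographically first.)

Lex-smallest maximum matching: {(0,8), (1,5), (2,9), (3,4), (6,19)}

|M| = 5 (so the lex-smallest maximum matching has 5 edges)
process left vertices in ascending order; for each, take the smallest-labelled available neighbour that still permits 5 edges overall, or leave it unmatched if none does
lex-smallest matching: {0-8, 1-5, 2-9, 3-4, 6-19}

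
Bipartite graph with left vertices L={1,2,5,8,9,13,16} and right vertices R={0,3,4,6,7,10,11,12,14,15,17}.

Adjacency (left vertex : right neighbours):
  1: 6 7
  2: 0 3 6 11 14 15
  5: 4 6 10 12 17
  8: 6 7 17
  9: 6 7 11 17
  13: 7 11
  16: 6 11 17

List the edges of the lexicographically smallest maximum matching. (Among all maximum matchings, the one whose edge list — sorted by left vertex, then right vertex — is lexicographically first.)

|M| = 6 (so the lex-smallest maximum matching has 6 edges)
process left vertices in ascending order; for each, take the smallest-labelled available neighbour that still permits 6 edges overall, or leave it unmatched if none does
lex-smallest matching: {1-6, 2-0, 5-4, 8-7, 9-11, 16-17}

Lex-smallest maximum matching: {(1,6), (2,0), (5,4), (8,7), (9,11), (16,17)}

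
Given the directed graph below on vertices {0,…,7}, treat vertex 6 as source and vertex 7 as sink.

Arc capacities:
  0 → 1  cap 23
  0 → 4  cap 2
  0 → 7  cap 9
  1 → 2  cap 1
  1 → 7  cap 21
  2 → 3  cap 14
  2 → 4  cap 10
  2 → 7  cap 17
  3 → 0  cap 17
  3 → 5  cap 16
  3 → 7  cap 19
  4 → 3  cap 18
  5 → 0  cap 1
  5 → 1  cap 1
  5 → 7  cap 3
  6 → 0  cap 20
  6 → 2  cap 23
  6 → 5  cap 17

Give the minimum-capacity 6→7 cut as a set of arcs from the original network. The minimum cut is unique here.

Min-cut arcs: {(5,0), (5,1), (5,7), (6,0), (6,2)} (total capacity 48)

augment #1: 6→0→7 push 9
augment #2: 6→2→7 push 17
augment #3: 6→5→7 push 3
augment #4: 6→0→1→7 push 11
augment #5: 6→2→3→7 push 6
augment #6: 6→5→1→7 push 1
augment #7: 6→5→0→1→7 push 1
max flow = 48; residual-reachable set from 6 gives S-side
cut edges (S→T): {(5,0), (5,1), (5,7), (6,0), (6,2)} total cap 48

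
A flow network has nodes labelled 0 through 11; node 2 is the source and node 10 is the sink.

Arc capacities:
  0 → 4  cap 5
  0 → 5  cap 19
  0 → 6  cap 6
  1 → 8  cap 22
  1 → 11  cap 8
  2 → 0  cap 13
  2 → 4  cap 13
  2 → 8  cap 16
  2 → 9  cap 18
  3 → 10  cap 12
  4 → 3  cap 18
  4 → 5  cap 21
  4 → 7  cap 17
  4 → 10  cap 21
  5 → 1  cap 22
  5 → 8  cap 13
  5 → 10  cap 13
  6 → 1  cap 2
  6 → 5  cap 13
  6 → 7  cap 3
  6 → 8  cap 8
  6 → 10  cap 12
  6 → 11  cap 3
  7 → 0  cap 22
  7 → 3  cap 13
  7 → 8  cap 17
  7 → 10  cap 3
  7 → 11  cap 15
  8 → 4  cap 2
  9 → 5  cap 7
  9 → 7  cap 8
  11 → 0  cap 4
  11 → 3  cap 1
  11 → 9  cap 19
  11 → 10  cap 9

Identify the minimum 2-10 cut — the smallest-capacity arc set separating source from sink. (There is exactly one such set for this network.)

Min-cut arcs: {(2,0), (2,4), (8,4), (9,5), (9,7)} (total capacity 43)

augment #1: 2→4→10 push 13
augment #2: 2→0→4→10 push 5
augment #3: 2→0→5→10 push 8
augment #4: 2→8→4→10 push 2
augment #5: 2→9→5→10 push 5
augment #6: 2→9→7→10 push 3
augment #7: 2→9→7→3→10 push 5
augment #8: 2→9→5→0→6→10 push 2
max flow = 43; residual-reachable set from 2 gives S-side
cut edges (S→T): {(2,0), (2,4), (8,4), (9,5), (9,7)} total cap 43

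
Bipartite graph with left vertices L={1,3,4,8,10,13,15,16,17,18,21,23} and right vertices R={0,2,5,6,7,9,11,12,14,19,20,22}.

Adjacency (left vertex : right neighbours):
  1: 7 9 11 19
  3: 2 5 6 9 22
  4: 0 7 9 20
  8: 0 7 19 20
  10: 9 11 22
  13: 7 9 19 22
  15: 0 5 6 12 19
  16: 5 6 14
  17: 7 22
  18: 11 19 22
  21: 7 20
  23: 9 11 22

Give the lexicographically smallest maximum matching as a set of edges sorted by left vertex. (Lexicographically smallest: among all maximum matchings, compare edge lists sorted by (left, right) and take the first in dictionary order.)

Lex-smallest maximum matching: {(1,7), (3,2), (4,0), (8,19), (10,9), (13,22), (15,5), (16,6), (18,11), (21,20)}

|M| = 10 (so the lex-smallest maximum matching has 10 edges)
process left vertices in ascending order; for each, take the smallest-labelled available neighbour that still permits 10 edges overall, or leave it unmatched if none does
lex-smallest matching: {1-7, 3-2, 4-0, 8-19, 10-9, 13-22, 15-5, 16-6, 18-11, 21-20}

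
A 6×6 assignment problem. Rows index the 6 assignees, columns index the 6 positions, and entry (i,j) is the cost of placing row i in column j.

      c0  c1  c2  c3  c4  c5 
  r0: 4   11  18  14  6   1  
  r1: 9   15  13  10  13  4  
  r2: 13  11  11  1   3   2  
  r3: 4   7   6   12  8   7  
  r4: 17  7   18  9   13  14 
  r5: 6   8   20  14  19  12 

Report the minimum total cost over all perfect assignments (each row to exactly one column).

Minimum assignment cost: 30

optimal assignment: row0→col4 (cost 6), row1→col5 (cost 4), row2→col3 (cost 1), row3→col2 (cost 6), row4→col1 (cost 7), row5→col0 (cost 6)
total = 6 + 4 + 1 + 6 + 7 + 6 = 30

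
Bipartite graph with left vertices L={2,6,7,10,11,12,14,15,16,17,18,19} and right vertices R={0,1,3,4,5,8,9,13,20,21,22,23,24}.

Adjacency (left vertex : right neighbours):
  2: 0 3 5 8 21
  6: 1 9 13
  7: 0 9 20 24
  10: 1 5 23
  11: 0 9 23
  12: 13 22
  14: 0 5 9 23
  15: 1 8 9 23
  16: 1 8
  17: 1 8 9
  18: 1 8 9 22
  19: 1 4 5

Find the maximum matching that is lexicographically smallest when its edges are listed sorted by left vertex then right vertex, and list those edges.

Lex-smallest maximum matching: {(2,3), (6,1), (7,20), (10,5), (11,0), (12,13), (14,9), (15,23), (16,8), (18,22), (19,4)}

|M| = 11 (so the lex-smallest maximum matching has 11 edges)
process left vertices in ascending order; for each, take the smallest-labelled available neighbour that still permits 11 edges overall, or leave it unmatched if none does
lex-smallest matching: {2-3, 6-1, 7-20, 10-5, 11-0, 12-13, 14-9, 15-23, 16-8, 18-22, 19-4}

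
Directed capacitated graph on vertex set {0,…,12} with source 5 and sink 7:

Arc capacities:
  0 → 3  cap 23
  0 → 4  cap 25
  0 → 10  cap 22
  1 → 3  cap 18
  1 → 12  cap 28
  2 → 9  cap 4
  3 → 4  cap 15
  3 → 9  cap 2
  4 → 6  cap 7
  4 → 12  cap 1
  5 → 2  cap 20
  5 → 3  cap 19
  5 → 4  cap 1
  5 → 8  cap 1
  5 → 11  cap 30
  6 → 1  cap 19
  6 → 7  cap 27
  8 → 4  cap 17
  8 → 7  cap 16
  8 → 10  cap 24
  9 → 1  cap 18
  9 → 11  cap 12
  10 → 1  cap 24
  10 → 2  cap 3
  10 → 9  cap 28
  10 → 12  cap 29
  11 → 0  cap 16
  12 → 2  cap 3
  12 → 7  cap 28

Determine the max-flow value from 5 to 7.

augment #1: 5→8→7 bottleneck 1, total now 1
augment #2: 5→4→6→7 bottleneck 1, total now 2
augment #3: 5→3→4→6→7 bottleneck 6, total now 8
augment #4: 5→3→4→12→7 bottleneck 1, total now 9
augment #5: 5→2→9→1→12→7 bottleneck 4, total now 13
augment #6: 5→3→9→1→12→7 bottleneck 2, total now 15
augment #7: 5→11→0→10→12→7 bottleneck 16, total now 31

Maximum flow value: 31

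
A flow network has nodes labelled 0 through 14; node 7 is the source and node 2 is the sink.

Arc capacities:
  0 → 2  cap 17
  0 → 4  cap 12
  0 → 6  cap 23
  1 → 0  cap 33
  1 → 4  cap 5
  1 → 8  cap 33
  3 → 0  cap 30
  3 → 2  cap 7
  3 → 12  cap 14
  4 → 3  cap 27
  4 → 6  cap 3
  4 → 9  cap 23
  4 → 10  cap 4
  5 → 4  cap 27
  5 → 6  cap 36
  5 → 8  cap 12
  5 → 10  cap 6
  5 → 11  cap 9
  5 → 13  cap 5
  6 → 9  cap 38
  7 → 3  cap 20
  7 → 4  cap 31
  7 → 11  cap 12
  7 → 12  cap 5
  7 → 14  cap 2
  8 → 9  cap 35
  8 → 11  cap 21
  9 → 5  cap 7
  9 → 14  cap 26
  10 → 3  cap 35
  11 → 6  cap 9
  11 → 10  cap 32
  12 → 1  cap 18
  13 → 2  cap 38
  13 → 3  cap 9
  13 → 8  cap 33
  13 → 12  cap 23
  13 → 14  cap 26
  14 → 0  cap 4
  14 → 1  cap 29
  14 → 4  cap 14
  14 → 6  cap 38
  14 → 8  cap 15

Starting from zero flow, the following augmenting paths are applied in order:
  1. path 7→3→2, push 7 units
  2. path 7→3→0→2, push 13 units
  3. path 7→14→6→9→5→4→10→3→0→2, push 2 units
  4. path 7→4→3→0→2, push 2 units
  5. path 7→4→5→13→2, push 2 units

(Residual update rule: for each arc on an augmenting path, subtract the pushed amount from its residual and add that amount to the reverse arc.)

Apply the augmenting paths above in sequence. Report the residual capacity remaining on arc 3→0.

Residual capacity of (3,0): 13

after path 1 (7→3→2, push 7): res(3,0)=30
after path 2 (7→3→0→2, push 13): res(3,0)=17
after path 3 (7→14→6→9→5→4→10→3→0→2, push 2): res(3,0)=15
after path 4 (7→4→3→0→2, push 2): res(3,0)=13
after path 5 (7→4→5→13→2, push 2): res(3,0)=13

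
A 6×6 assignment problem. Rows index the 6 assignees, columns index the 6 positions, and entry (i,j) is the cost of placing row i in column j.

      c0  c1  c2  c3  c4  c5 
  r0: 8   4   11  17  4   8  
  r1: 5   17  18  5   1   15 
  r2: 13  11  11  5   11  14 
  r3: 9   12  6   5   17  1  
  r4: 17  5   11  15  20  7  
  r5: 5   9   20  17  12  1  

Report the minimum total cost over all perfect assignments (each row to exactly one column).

Minimum assignment cost: 26

one of 2 optimal assignments: row0→col0 (cost 8), row1→col4 (cost 1), row2→col3 (cost 5), row3→col2 (cost 6), row4→col1 (cost 5), row5→col5 (cost 1)
total = 8 + 1 + 5 + 6 + 5 + 1 = 26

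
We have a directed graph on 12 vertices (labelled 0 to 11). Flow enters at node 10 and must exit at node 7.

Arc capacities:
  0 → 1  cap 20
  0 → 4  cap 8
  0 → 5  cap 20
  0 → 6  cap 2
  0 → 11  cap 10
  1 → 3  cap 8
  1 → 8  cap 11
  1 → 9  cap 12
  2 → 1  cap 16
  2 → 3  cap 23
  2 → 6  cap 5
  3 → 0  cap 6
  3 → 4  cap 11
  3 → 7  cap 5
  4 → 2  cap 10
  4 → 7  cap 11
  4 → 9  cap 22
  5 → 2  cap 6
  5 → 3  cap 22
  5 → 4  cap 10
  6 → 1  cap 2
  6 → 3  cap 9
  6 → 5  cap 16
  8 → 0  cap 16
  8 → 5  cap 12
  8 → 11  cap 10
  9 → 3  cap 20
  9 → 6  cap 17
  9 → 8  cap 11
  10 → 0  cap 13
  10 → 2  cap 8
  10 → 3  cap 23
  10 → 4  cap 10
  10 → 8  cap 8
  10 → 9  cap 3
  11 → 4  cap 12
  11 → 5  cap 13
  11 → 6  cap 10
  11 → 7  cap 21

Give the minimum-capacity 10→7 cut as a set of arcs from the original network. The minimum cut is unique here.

augment #1: 10→3→7 push 5
augment #2: 10→4→7 push 10
augment #3: 10→0→4→7 push 1
augment #4: 10→0→11→7 push 10
augment #5: 10→8→11→7 push 8
augment #6: 10→9→8→11→7 push 2
max flow = 36; residual-reachable set from 10 gives S-side
cut edges (S→T): {(0,11), (3,7), (4,7), (8,11)} total cap 36

Min-cut arcs: {(0,11), (3,7), (4,7), (8,11)} (total capacity 36)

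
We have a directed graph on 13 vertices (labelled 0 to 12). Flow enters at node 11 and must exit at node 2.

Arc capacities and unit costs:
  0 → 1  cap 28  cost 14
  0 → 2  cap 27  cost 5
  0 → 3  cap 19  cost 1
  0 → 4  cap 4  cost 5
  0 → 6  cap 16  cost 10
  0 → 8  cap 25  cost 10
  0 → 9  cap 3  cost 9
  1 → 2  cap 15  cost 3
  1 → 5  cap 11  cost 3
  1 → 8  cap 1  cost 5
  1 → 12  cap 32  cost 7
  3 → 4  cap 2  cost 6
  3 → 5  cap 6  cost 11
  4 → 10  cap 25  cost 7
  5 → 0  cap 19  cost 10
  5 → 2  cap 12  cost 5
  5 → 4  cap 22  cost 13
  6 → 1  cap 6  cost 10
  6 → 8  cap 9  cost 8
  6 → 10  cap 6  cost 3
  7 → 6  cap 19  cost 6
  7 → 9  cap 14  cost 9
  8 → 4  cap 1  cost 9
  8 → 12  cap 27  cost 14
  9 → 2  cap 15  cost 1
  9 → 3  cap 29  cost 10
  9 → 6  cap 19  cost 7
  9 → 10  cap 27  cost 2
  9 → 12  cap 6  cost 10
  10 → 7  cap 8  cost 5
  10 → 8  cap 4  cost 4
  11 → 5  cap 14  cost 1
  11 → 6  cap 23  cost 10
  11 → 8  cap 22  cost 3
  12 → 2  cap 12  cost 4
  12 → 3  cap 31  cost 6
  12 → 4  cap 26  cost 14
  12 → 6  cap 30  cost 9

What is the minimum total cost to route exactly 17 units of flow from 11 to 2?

Minimum cost for 17 units: 167

shortest-cost path #1: 11→5→2 push 12 @ unit cost 6 (adds 72)
shortest-cost path #2: 11→5→0→2 push 2 @ unit cost 16 (adds 32)
shortest-cost path #3: 11→8→12→2 push 3 @ unit cost 21 (adds 63)
total cost = 167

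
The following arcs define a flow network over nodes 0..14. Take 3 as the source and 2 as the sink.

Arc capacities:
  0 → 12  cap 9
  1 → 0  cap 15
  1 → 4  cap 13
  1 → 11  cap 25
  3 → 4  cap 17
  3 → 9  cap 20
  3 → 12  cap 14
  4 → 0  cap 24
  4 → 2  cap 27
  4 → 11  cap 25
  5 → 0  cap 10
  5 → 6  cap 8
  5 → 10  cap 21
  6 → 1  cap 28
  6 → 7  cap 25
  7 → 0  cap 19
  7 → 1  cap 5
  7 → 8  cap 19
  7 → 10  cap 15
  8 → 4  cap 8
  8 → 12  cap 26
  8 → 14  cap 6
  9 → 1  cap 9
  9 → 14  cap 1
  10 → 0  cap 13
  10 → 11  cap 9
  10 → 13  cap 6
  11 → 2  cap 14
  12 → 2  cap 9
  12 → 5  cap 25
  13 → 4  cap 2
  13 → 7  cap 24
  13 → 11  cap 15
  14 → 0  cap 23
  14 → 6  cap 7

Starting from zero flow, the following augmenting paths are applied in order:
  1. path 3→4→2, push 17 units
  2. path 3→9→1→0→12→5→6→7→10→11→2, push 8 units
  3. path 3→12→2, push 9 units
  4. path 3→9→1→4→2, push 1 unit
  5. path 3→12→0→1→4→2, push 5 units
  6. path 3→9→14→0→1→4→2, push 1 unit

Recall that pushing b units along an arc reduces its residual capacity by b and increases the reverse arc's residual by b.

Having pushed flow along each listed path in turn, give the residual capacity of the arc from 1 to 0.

after path 1 (3→4→2, push 17): res(1,0)=15
after path 2 (3→9→1→0→12→5→6→7→10→11→2, push 8): res(1,0)=7
after path 3 (3→12→2, push 9): res(1,0)=7
after path 4 (3→9→1→4→2, push 1): res(1,0)=7
after path 5 (3→12→0→1→4→2, push 5): res(1,0)=12
after path 6 (3→9→14→0→1→4→2, push 1): res(1,0)=13

Residual capacity of (1,0): 13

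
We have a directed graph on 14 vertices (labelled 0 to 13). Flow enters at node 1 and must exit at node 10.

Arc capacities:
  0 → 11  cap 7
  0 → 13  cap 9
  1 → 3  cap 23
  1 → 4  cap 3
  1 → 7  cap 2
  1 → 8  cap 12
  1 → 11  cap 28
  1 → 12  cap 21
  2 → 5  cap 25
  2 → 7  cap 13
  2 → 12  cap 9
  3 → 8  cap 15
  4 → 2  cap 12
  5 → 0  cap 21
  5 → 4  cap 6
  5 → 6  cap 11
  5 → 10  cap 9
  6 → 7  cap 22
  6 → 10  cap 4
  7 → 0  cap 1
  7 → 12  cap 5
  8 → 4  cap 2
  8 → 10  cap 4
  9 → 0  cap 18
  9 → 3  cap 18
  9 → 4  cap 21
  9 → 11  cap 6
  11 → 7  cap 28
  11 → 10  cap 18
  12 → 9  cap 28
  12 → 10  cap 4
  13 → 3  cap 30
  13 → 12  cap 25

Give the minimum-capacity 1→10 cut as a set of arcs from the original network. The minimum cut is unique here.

Min-cut arcs: {(4,2), (8,10), (11,10), (12,10)} (total capacity 38)

augment #1: 1→8→10 push 4
augment #2: 1→11→10 push 18
augment #3: 1→12→10 push 4
augment #4: 1→4→2→5→10 push 3
augment #5: 1→8→4→2→5→10 push 2
augment #6: 1→12→9→4→2→5→10 push 4
augment #7: 1→12→9→4→2→5→6→10 push 3
max flow = 38; residual-reachable set from 1 gives S-side
cut edges (S→T): {(4,2), (8,10), (11,10), (12,10)} total cap 38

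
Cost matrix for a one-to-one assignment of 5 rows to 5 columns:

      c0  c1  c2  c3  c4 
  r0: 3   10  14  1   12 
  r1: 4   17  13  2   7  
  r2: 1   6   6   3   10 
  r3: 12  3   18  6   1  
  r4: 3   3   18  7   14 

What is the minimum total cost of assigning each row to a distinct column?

Minimum assignment cost: 15

one of 2 optimal assignments: row0→col0 (cost 3), row1→col3 (cost 2), row2→col2 (cost 6), row3→col4 (cost 1), row4→col1 (cost 3)
total = 3 + 2 + 6 + 1 + 3 = 15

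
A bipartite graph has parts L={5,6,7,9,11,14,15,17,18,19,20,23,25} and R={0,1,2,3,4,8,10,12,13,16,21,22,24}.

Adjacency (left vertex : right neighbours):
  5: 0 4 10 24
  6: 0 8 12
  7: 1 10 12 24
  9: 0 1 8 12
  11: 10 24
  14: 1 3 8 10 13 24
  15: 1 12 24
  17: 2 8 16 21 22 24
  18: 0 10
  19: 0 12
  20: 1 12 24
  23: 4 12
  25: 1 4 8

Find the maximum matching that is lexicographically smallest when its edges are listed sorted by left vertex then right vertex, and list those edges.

Lex-smallest maximum matching: {(5,0), (6,8), (7,1), (9,12), (11,10), (14,3), (15,24), (17,2), (23,4)}

|M| = 9 (so the lex-smallest maximum matching has 9 edges)
process left vertices in ascending order; for each, take the smallest-labelled available neighbour that still permits 9 edges overall, or leave it unmatched if none does
lex-smallest matching: {5-0, 6-8, 7-1, 9-12, 11-10, 14-3, 15-24, 17-2, 23-4}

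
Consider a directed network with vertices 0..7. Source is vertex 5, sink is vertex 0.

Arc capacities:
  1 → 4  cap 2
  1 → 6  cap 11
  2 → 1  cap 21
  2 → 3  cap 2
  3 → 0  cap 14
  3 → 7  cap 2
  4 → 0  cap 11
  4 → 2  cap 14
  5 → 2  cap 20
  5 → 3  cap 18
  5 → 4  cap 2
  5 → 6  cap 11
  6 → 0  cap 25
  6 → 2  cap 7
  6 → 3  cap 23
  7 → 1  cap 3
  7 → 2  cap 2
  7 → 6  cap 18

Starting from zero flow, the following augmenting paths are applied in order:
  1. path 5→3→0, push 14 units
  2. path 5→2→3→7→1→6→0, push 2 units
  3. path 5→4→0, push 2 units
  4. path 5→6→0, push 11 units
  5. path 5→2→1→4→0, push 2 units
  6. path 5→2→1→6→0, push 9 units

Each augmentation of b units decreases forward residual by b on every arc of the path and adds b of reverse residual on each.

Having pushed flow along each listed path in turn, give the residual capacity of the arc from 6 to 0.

Residual capacity of (6,0): 3

after path 1 (5→3→0, push 14): res(6,0)=25
after path 2 (5→2→3→7→1→6→0, push 2): res(6,0)=23
after path 3 (5→4→0, push 2): res(6,0)=23
after path 4 (5→6→0, push 11): res(6,0)=12
after path 5 (5→2→1→4→0, push 2): res(6,0)=12
after path 6 (5→2→1→6→0, push 9): res(6,0)=3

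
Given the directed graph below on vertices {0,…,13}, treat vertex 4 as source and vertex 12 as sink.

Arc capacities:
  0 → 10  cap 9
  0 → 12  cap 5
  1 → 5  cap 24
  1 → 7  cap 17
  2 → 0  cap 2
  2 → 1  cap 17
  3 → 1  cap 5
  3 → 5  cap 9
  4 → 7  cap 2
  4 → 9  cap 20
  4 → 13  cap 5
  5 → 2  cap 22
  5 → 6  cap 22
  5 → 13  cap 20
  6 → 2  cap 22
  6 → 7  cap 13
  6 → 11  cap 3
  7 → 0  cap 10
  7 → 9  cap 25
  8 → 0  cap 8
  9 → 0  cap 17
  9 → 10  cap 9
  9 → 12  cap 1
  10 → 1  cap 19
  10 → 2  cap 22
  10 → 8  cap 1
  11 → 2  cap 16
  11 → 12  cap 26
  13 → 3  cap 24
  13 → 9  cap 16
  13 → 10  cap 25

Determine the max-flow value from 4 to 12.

Maximum flow value: 9

augment #1: 4→9→12 bottleneck 1, total now 1
augment #2: 4→7→0→12 bottleneck 2, total now 3
augment #3: 4→9→0→12 bottleneck 3, total now 6
augment #4: 4→13→3→5→6→11→12 bottleneck 3, total now 9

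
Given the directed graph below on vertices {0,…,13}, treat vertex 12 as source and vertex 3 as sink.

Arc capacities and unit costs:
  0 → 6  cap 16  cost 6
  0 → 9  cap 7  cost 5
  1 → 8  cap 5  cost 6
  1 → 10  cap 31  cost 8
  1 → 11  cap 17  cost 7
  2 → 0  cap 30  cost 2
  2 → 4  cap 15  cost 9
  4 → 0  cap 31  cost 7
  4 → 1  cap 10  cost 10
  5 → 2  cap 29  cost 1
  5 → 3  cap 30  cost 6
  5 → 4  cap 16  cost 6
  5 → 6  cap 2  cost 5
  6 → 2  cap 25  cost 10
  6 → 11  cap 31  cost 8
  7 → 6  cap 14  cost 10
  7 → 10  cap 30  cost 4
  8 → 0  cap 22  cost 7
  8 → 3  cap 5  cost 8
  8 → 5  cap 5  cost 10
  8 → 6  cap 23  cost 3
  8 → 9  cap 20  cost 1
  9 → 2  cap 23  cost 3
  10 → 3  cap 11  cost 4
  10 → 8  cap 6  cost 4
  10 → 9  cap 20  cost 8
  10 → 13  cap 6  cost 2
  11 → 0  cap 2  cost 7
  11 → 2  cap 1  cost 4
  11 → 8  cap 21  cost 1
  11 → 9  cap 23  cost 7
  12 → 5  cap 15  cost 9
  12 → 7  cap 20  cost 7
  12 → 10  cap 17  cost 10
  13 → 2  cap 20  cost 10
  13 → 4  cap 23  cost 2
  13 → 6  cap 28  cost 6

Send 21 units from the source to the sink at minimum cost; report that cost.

shortest-cost path #1: 12→10→3 push 11 @ unit cost 14 (adds 154)
shortest-cost path #2: 12→5→3 push 10 @ unit cost 15 (adds 150)
total cost = 304

Minimum cost for 21 units: 304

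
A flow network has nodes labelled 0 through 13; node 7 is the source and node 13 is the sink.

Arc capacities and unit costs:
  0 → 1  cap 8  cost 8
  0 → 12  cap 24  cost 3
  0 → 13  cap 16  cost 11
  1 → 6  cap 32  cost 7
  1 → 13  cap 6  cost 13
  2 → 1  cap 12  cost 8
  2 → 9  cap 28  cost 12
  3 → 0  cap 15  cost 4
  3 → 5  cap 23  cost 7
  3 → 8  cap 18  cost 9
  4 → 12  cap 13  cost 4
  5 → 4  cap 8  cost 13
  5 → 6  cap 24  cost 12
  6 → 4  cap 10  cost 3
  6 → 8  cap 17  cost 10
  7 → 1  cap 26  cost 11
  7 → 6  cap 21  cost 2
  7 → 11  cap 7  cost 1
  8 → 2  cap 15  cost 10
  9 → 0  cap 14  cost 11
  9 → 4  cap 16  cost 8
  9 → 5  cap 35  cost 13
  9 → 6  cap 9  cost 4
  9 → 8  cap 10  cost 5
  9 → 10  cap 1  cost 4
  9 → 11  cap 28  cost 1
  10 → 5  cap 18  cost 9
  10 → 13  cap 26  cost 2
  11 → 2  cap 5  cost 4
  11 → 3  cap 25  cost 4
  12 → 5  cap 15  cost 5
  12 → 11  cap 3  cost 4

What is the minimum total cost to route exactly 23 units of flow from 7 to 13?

Minimum cost for 23 units: 746

shortest-cost path #1: 7→11→3→0→13 push 7 @ unit cost 20 (adds 140)
shortest-cost path #2: 7→1→13 push 6 @ unit cost 24 (adds 144)
shortest-cost path #3: 7→6→4→12→11→3→0→13 push 3 @ unit cost 32 (adds 96)
shortest-cost path #4: 7→6→8→2→9→10→13 push 1 @ unit cost 40 (adds 40)
shortest-cost path #5: 7→6→8→2→9→11→3→0→13 push 5 @ unit cost 54 (adds 270)
shortest-cost path #6: 7→6→8→2→9→0→13 push 1 @ unit cost 56 (adds 56)
total cost = 746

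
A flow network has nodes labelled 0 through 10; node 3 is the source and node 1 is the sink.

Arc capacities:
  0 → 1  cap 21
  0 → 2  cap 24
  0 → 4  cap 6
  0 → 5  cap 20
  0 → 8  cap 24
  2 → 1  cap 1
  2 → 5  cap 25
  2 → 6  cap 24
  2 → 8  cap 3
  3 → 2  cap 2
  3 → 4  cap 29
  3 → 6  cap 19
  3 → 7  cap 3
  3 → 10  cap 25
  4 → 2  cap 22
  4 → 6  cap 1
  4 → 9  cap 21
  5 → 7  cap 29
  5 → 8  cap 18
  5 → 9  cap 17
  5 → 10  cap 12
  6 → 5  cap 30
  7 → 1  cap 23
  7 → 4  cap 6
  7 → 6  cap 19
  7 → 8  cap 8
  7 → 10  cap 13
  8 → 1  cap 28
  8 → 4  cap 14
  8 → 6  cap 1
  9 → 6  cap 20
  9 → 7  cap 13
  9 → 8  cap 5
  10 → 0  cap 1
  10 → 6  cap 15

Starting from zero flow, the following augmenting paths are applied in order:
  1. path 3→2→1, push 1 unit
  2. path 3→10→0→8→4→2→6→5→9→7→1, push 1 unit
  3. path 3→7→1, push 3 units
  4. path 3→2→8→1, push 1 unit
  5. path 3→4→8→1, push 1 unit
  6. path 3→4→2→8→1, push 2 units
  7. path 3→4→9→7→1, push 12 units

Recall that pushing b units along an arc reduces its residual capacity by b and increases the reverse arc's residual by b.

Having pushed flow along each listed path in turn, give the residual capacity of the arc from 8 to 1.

Residual capacity of (8,1): 24

after path 1 (3→2→1, push 1): res(8,1)=28
after path 2 (3→10→0→8→4→2→6→5→9→7→1, push 1): res(8,1)=28
after path 3 (3→7→1, push 3): res(8,1)=28
after path 4 (3→2→8→1, push 1): res(8,1)=27
after path 5 (3→4→8→1, push 1): res(8,1)=26
after path 6 (3→4→2→8→1, push 2): res(8,1)=24
after path 7 (3→4→9→7→1, push 12): res(8,1)=24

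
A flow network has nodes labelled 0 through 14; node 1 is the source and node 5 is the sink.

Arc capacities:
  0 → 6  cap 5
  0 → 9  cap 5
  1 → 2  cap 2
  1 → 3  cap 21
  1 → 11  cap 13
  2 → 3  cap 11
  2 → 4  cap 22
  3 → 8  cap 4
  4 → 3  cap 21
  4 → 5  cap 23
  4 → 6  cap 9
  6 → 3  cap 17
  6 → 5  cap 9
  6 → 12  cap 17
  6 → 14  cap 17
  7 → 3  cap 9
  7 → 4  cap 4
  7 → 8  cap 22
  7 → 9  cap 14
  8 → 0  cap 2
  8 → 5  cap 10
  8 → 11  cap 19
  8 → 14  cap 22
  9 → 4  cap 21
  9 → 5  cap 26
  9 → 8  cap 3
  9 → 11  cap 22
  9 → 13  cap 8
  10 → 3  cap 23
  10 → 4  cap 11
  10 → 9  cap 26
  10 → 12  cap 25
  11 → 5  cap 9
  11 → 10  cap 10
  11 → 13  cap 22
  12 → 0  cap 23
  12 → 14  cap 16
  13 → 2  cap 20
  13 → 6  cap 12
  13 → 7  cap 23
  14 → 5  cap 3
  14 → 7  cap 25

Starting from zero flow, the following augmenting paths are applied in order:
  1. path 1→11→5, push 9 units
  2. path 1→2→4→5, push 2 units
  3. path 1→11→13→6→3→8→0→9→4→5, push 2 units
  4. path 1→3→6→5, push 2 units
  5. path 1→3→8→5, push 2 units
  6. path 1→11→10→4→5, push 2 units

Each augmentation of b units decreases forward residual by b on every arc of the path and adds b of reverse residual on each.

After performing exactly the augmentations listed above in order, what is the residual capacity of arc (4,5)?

after path 1 (1→11→5, push 9): res(4,5)=23
after path 2 (1→2→4→5, push 2): res(4,5)=21
after path 3 (1→11→13→6→3→8→0→9→4→5, push 2): res(4,5)=19
after path 4 (1→3→6→5, push 2): res(4,5)=19
after path 5 (1→3→8→5, push 2): res(4,5)=19
after path 6 (1→11→10→4→5, push 2): res(4,5)=17

Residual capacity of (4,5): 17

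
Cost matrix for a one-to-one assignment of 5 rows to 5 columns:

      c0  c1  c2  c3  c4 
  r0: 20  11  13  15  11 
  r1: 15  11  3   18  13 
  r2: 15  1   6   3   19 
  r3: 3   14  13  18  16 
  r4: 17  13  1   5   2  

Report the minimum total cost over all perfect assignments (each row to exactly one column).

optimal assignment: row0→col1 (cost 11), row1→col2 (cost 3), row2→col3 (cost 3), row3→col0 (cost 3), row4→col4 (cost 2)
total = 11 + 3 + 3 + 3 + 2 = 22

Minimum assignment cost: 22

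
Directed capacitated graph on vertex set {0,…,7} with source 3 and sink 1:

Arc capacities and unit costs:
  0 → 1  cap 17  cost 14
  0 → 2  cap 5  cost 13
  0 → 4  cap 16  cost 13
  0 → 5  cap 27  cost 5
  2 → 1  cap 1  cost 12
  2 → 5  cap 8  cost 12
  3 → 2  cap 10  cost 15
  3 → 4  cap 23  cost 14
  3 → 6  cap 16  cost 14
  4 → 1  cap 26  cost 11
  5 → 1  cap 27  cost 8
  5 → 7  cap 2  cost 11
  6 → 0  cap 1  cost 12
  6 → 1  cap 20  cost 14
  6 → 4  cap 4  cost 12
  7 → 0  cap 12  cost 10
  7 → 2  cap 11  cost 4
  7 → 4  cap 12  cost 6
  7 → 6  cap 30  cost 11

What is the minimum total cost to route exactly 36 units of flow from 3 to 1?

shortest-cost path #1: 3→4→1 push 23 @ unit cost 25 (adds 575)
shortest-cost path #2: 3→2→1 push 1 @ unit cost 27 (adds 27)
shortest-cost path #3: 3→6→1 push 12 @ unit cost 28 (adds 336)
total cost = 938

Minimum cost for 36 units: 938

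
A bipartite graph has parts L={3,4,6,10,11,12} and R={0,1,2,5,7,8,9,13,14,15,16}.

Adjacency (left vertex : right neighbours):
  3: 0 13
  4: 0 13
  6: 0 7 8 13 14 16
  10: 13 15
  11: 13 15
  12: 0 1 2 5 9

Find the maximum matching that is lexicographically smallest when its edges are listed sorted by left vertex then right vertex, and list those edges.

Lex-smallest maximum matching: {(3,0), (4,13), (6,7), (10,15), (12,1)}

|M| = 5 (so the lex-smallest maximum matching has 5 edges)
process left vertices in ascending order; for each, take the smallest-labelled available neighbour that still permits 5 edges overall, or leave it unmatched if none does
lex-smallest matching: {3-0, 4-13, 6-7, 10-15, 12-1}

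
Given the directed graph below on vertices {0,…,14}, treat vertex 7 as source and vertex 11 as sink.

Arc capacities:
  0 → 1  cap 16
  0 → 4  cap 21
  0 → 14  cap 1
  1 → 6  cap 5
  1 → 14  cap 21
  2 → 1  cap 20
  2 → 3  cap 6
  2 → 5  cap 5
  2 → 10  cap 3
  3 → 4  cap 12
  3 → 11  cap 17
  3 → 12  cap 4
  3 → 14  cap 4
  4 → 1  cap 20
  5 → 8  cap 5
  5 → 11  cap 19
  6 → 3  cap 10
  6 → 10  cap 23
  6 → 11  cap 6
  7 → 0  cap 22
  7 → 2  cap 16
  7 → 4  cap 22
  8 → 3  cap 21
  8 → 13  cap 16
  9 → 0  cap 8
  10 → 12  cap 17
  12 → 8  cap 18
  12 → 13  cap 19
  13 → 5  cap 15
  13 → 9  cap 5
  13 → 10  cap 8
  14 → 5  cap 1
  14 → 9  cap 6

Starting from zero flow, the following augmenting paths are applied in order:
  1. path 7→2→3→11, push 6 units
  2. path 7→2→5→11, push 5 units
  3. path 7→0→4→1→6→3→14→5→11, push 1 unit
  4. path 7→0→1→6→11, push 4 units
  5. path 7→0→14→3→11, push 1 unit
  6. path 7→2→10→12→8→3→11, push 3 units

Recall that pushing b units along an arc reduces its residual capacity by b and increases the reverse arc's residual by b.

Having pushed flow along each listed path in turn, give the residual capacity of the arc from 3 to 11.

after path 1 (7→2→3→11, push 6): res(3,11)=11
after path 2 (7→2→5→11, push 5): res(3,11)=11
after path 3 (7→0→4→1→6→3→14→5→11, push 1): res(3,11)=11
after path 4 (7→0→1→6→11, push 4): res(3,11)=11
after path 5 (7→0→14→3→11, push 1): res(3,11)=10
after path 6 (7→2→10→12→8→3→11, push 3): res(3,11)=7

Residual capacity of (3,11): 7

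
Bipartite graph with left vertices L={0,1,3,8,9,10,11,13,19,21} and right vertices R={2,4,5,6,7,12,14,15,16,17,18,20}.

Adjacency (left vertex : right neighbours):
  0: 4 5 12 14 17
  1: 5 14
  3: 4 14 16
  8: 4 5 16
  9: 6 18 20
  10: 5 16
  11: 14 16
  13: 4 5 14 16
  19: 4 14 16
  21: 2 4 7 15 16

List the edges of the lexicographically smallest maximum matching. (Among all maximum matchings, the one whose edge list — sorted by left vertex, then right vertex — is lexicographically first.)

Lex-smallest maximum matching: {(0,12), (1,5), (3,4), (8,16), (9,6), (11,14), (21,2)}

|M| = 7 (so the lex-smallest maximum matching has 7 edges)
process left vertices in ascending order; for each, take the smallest-labelled available neighbour that still permits 7 edges overall, or leave it unmatched if none does
lex-smallest matching: {0-12, 1-5, 3-4, 8-16, 9-6, 11-14, 21-2}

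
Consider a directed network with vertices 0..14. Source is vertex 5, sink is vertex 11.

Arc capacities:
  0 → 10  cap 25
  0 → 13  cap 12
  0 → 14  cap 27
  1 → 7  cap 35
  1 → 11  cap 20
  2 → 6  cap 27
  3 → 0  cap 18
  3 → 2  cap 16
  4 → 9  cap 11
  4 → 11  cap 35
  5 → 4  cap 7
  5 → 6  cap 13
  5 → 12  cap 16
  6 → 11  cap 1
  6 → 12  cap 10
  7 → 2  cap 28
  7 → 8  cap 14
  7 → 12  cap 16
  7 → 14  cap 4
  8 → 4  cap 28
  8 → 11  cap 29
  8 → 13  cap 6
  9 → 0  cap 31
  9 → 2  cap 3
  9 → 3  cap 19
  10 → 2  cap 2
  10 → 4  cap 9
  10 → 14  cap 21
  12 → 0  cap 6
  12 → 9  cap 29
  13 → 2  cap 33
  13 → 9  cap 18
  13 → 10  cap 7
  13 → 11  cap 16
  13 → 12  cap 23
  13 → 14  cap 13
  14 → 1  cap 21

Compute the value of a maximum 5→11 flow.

Maximum flow value: 34

augment #1: 5→4→11 bottleneck 7, total now 7
augment #2: 5→6→11 bottleneck 1, total now 8
augment #3: 5→12→0→13→11 bottleneck 6, total now 14
augment #4: 5→12→9→0→13→11 bottleneck 6, total now 20
augment #5: 5→12→9→0→10→4→11 bottleneck 4, total now 24
augment #6: 5→6→12→9→0→10→4→11 bottleneck 5, total now 29
augment #7: 5→6→12→9→0→14→1→11 bottleneck 5, total now 34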